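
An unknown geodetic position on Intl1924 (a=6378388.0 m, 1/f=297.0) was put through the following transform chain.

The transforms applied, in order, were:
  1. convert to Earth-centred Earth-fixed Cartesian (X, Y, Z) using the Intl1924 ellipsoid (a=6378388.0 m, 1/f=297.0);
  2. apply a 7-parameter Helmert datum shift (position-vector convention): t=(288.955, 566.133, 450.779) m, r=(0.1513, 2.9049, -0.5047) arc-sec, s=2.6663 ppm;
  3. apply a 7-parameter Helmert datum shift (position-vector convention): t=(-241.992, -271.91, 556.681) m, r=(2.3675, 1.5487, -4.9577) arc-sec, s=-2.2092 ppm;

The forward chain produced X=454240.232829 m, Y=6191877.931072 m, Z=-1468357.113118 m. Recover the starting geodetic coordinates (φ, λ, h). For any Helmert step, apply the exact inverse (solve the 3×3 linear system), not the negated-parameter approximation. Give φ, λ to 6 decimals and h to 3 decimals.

φ=-13.403221°, λ=85.805707°, h=2489.978 m

start: X=454240.2328, Y=6191877.9311, Z=-1468357.1131 m
→ Helmert⁻¹: X=454345.4262, Y=6192157.5803, Z=-1468984.7012
→ Helmert⁻¹: X=454060.8052, Y=6191574.9719, Z=-1469429.7093
→ geod (Bowring, a=6378388.000): φ=-13.40322100°, λ=85.80570700°, h=2489.9780 m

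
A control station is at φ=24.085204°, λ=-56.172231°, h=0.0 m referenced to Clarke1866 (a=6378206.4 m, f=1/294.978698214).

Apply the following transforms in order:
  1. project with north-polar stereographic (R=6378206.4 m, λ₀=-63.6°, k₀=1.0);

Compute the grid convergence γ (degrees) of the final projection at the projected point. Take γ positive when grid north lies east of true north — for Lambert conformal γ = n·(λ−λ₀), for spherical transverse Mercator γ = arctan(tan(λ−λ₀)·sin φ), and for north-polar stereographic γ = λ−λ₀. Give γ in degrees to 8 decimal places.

start: φ=24.085204°, λ=-56.172231°, h=0.000 m
→ into stereo (λ₀=-63.6°): φ=24.08520400°, λ−λ₀=7.42776900°
convergence γ = 7.42776900°

7.42776900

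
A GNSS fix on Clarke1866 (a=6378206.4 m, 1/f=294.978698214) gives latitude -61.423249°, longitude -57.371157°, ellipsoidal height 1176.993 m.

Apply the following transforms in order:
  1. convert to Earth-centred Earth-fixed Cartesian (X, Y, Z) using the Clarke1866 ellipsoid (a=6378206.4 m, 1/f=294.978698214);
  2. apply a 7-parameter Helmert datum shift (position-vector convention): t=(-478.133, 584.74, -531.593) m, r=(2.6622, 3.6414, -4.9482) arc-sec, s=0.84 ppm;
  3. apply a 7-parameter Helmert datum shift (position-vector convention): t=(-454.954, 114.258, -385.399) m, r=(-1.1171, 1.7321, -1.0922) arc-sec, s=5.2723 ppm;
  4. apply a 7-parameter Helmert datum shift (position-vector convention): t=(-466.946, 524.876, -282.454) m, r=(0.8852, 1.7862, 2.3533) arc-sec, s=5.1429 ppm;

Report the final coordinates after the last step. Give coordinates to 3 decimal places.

X=1648034.576 m, Y=-2575405.081 m, Z=-5580243.097 m

start: φ=-61.423249°, λ=-57.371157°, h=1176.993 m
→ ECEF (a=6378206.400, f=1/294.978698214): X=1649655.7787, Y=-2576636.1969, Z=-5578893.2448
→ Helmert 7p (PV): X=1649018.7291, Y=-2576021.1906, Z=-5579491.9031
→ Helmert 7p (PV): X=1648511.9750, Y=-2575959.4639, Z=-5579906.6151
→ Helmert 7p (PV): X=1648034.5759, Y=-2575405.0809, Z=-5580243.0967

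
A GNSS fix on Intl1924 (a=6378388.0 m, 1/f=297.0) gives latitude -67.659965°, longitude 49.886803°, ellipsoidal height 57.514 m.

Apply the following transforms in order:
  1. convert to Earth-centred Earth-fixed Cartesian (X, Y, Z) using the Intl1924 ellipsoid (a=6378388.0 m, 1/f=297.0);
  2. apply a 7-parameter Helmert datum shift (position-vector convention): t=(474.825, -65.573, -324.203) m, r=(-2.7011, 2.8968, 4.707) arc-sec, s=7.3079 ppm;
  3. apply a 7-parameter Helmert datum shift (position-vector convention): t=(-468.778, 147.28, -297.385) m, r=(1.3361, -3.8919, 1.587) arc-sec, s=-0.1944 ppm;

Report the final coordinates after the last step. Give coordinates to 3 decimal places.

X=1566581.593 m, Y=1859623.125 m, Z=-5877638.450 m

start: φ=-67.659965°, λ=49.886803°, h=57.514 m
→ ECEF (a=6378388.000, f=1/297.0): X=1566592.7834, Y=1859519.2741, Z=-5876970.3141
→ Helmert 7p (PV): X=1566954.0848, Y=1859426.0792, Z=-5877383.8181
→ Helmert 7p (PV): X=1566581.5929, Y=1859623.1251, Z=-5877638.4499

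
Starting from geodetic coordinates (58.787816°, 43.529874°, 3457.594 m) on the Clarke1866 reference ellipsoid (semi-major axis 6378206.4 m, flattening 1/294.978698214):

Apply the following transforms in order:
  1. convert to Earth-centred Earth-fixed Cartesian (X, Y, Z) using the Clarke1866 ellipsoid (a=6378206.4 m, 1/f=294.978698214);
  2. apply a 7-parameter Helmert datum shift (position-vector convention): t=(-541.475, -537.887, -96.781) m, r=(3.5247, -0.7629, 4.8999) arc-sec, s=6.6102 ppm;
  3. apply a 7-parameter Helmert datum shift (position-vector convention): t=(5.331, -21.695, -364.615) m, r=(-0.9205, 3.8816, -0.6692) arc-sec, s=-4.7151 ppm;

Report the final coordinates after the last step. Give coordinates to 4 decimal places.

X=2403109.2390 m, Y=2282744.8838 m, Z=5434025.0680 m

start: φ=58.787816°, λ=43.529874°, h=3457.594 m
→ ECEF (a=6378206.400, f=1/294.978698214): X=2403605.4926, Y=2283319.4473, Z=5434483.6648
→ Helmert 7p (PV): X=2403005.5640, Y=2282760.8861, Z=5434470.7151
→ Helmert 7p (PV): X=2403109.2390, Y=2282744.8838, Z=5434025.0680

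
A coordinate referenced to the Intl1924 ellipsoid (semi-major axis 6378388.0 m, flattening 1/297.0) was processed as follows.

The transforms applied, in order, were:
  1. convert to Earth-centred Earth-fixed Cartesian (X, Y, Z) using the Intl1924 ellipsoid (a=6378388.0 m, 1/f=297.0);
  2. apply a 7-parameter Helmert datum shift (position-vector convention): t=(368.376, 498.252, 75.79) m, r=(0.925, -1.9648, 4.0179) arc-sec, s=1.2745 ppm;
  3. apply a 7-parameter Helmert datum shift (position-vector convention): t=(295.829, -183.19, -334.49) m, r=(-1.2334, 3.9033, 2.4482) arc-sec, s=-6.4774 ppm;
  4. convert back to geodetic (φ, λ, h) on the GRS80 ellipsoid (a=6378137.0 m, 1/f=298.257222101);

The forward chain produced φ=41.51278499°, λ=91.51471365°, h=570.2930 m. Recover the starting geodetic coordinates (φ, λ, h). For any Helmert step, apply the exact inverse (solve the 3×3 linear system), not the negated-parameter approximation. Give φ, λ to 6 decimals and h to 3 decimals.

φ=41.517190°, λ=91.521446°, h=341.349 m

start: φ=41.512785°, λ=91.514714°, h=570.293 m
→ ECEF (a=6378137.000, f=1/298.257222101): X=-126444.4689, Y=4781792.6178, Z=4205613.6146
→ Helmert⁻¹: X=-126763.9537, Y=4781983.1368, Z=4206001.5444
→ Helmert⁻¹: X=-126998.9635, Y=4781500.1261, Z=4205900.1609
→ geod (Bowring, a=6378388.000): φ=41.51719000°, λ=91.52144600°, h=341.3490 m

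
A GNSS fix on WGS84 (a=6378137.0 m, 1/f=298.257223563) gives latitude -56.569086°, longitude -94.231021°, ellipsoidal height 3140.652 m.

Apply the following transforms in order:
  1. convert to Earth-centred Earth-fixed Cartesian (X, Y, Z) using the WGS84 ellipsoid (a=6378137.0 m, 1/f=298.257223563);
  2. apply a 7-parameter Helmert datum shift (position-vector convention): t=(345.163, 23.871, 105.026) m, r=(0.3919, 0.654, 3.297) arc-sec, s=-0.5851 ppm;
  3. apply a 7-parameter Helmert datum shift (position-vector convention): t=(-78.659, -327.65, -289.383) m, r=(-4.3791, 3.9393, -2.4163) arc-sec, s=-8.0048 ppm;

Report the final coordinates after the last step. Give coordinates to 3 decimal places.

X=-259818.565 m, Y=-3514638.382 m, Z=-5302300.719 m

start: φ=-56.569086°, λ=-94.231021°, h=3140.652 m
→ ECEF (a=6378137.000, f=1/298.257223563): X=-259984.2327, Y=-3514261.1835, Z=-5302235.6199
→ Helmert 7p (PV): X=-259599.5563, Y=-3514229.3378, Z=-5302133.3442
→ Helmert 7p (PV): X=-259818.5653, Y=-3514638.3819, Z=-5302300.7187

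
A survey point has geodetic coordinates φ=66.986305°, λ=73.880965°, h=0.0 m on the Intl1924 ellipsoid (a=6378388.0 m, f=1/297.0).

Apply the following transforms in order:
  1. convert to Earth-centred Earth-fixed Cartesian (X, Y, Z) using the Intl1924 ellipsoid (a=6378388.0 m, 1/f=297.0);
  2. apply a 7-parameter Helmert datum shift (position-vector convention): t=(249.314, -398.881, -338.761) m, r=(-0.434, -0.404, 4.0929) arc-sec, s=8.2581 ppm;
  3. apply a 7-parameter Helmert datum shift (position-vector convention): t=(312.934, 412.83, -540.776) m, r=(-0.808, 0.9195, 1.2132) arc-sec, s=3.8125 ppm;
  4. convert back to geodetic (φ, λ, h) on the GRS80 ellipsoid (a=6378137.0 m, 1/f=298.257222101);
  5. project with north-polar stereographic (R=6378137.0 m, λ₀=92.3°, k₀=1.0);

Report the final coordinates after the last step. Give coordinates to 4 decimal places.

E=-821190.2517 m, N=-2464288.1949 m

start: φ=66.986305°, λ=73.880965°, h=0.000 m
→ ECEF (a=6378388.000, f=1/297.0): X=694298.1788, Y=2402456.5413, Z=5847950.4657
→ Helmert 7p (PV): X=694494.1000, Y=2402103.5818, Z=5847656.3025
→ Helmert 7p (PV): X=694821.6213, Y=2402552.5617, Z=5847125.3150
→ geod (Bowring, a=6378137.000): φ=66.98085984°, λ=73.87005556°, h=-492.9163 m
→ stereo (R=6378137.0, λ₀=92.3°): E=-821190.2517, N=-2464288.1949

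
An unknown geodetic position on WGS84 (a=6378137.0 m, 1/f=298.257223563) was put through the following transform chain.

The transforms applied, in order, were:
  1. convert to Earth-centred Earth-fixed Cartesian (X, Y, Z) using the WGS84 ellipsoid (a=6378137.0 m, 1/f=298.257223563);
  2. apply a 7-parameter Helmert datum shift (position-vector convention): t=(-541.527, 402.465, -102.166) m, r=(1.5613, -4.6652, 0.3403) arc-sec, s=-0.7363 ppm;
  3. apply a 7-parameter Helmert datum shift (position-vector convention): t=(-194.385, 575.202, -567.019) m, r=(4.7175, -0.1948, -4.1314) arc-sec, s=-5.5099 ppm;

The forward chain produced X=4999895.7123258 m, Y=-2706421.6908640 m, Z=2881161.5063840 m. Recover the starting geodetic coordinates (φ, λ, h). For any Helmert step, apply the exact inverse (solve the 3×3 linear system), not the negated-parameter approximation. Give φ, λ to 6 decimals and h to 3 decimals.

start: X=4999895.7123, Y=-2706421.6909, Z=2881161.5064 m
→ Helmert⁻¹: X=5000174.5861, Y=-2706845.7468, Z=2881801.5898
→ Helmert⁻¹: X=5000780.5082, Y=-2707236.6420, Z=2881813.2646
→ geod (Bowring, a=6378137.000): φ=27.03027100°, λ=-28.42946700°, h=1341.2130 m

φ=27.030271°, λ=-28.429467°, h=1341.213 m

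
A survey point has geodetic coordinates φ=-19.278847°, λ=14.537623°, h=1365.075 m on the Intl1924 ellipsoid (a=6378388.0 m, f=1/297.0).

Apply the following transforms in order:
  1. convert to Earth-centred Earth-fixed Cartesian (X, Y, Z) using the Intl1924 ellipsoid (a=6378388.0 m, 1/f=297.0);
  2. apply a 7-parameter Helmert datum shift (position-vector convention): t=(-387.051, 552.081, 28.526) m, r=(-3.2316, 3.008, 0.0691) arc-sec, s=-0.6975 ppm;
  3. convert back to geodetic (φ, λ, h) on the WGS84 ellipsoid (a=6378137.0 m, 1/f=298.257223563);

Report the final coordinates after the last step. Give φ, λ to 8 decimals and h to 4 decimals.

start: φ=-19.278847°, λ=14.537623°, h=1365.075 m
→ ECEF (a=6378388.000, f=1/297.0): X=5831325.6293, Y=1512169.2571, Z=-2092986.5337
→ Helmert 7p (PV): X=5830903.4819, Y=1512689.4456, Z=-2093065.2786
→ geod (Bowring, a=6378137.000): φ=-19.27983439°, λ=14.54342017°, h=1369.7102 m

φ=-19.27983439°, λ=14.54342017°, h=1369.7102 m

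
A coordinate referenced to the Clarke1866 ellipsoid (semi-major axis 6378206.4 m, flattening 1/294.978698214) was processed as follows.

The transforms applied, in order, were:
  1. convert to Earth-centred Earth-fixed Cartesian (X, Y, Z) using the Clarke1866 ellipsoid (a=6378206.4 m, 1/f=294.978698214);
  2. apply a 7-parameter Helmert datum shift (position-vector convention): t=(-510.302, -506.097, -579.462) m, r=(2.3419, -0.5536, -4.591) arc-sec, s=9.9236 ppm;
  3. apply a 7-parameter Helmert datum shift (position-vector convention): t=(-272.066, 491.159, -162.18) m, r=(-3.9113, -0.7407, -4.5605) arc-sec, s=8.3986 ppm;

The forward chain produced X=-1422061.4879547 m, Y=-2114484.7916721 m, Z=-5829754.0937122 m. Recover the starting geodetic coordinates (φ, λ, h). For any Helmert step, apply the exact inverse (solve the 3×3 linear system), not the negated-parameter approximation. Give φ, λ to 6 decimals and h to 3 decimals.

φ=-66.533405°, λ=-123.906431°, h=1324.355 m

start: X=-1422061.4880, Y=-2114484.7917, Z=-5829754.0937 m
→ Helmert⁻¹: X=-1421751.6553, Y=-2114879.0793, Z=-5829577.9516
→ Helmert⁻¹: X=-1421195.8310, Y=-2114449.8137, Z=-5828912.8240
→ geod (Bowring, a=6378206.400): φ=-66.53340500°, λ=-123.90643100°, h=1324.3550 m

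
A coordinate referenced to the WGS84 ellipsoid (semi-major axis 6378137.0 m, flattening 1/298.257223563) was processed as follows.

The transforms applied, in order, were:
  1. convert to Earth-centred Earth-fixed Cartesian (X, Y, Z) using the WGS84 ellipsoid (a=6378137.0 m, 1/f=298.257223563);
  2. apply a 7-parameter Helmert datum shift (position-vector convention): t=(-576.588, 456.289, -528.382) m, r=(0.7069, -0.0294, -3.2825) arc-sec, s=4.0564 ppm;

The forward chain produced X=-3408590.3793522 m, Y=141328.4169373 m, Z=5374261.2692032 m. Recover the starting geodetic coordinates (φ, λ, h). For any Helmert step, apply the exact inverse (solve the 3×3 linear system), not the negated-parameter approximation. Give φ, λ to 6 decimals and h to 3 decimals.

φ=57.773944°, λ=177.633597°, h=2853.668 m

start: X=-3408590.3794, Y=141328.4169, Z=5374261.2692 m
→ Helmert⁻¹: X=-3408001.4423, Y=140835.7417, Z=5374767.8521
→ geod (Bowring, a=6378137.000): φ=57.77394400°, λ=177.63359700°, h=2853.6680 m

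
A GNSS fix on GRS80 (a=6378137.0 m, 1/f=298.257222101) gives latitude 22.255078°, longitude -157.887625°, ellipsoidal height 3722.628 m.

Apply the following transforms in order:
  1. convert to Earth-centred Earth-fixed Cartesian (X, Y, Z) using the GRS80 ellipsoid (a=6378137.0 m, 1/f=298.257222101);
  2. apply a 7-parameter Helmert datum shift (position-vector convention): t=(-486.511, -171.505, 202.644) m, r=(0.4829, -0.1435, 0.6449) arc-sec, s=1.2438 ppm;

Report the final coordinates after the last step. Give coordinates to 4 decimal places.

X=-5475135.5153 m, Y=-2224598.3529 m, Z=2402184.3276 m

start: φ=22.255078°, λ=-157.887625°, h=3722.628 m
→ ECEF (a=6378137.000, f=1/298.257222101): X=-5474647.4786, Y=-2224401.3409, Z=2401987.7124
→ Helmert 7p (PV): X=-5475135.5153, Y=-2224598.3529, Z=2402184.3276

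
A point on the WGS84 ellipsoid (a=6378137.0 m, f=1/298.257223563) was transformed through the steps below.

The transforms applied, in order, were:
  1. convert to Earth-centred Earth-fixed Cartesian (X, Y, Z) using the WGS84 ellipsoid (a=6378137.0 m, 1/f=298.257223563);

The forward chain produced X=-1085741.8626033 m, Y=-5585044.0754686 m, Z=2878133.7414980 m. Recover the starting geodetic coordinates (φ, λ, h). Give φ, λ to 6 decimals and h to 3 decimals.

φ=26.988226°, λ=-101.001179°, h=2381.258 m

start: X=-1085741.8626, Y=-5585044.0755, Z=2878133.7415 m
→ geod (Bowring, a=6378137.000): φ=26.98822600°, λ=-101.00117900°, h=2381.2580 m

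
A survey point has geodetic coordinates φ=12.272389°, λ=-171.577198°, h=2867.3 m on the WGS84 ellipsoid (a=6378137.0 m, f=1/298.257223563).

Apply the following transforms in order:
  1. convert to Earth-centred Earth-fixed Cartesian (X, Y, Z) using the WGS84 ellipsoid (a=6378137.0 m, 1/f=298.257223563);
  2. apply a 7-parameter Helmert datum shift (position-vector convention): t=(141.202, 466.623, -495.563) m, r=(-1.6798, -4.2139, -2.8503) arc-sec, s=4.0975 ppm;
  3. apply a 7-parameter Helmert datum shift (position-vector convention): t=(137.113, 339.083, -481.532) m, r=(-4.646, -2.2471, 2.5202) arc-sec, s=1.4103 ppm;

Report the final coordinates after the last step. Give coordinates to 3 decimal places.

X=-6168666.286 m, Y=-912595.862 m, Z=1346336.215 m

start: φ=12.272389°, λ=-171.577198°, h=2867.300 m
→ ECEF (a=6378137.000, f=1/298.257223563): X=-6168866.9536, Y=-913447.7225, Z=1347471.1204
→ Helmert 7p (PV): X=-6168791.1795, Y=-912888.6229, Z=1346862.4900
→ Helmert 7p (PV): X=-6168666.2855, Y=-912595.8621, Z=1346336.2154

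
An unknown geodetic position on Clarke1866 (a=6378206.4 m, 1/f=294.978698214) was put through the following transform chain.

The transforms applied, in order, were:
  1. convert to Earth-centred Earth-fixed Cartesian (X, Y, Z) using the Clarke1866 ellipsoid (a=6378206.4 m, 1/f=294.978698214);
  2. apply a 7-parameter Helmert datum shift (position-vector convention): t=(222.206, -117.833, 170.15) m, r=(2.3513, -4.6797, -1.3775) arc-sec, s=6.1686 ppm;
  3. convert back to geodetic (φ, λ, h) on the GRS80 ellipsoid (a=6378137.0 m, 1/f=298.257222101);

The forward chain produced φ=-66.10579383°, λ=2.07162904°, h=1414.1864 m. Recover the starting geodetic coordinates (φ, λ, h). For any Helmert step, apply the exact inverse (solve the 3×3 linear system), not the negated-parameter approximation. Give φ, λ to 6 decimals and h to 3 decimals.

φ=-66.111098°, λ=2.073435°, h=1572.046 m

start: φ=-66.105794°, λ=2.071629°, h=1414.186 m
→ ECEF (a=6378137.000, f=1/298.257222101): X=2589597.1441, Y=93672.2333, Z=-5810028.8124
→ Helmert⁻¹: X=2589226.5180, Y=93740.5462, Z=-5810222.9343
→ geod (Bowring, a=6378206.400): φ=-66.11109800°, λ=2.07343500°, h=1572.0460 m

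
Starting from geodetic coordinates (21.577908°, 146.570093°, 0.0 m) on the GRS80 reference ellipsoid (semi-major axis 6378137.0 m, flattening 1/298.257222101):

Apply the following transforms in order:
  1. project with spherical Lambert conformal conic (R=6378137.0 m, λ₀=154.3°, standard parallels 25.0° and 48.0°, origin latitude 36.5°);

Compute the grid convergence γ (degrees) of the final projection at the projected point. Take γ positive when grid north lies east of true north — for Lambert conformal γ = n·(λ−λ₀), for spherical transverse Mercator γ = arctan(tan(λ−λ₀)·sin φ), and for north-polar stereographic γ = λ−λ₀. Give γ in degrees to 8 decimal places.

start: φ=21.577908°, λ=146.570093°, h=0.000 m
→ into lcc (λ₀=154.3°): φ=21.57790800°, λ−λ₀=-7.72990700°
convergence γ = -4.62947230°

-4.62947230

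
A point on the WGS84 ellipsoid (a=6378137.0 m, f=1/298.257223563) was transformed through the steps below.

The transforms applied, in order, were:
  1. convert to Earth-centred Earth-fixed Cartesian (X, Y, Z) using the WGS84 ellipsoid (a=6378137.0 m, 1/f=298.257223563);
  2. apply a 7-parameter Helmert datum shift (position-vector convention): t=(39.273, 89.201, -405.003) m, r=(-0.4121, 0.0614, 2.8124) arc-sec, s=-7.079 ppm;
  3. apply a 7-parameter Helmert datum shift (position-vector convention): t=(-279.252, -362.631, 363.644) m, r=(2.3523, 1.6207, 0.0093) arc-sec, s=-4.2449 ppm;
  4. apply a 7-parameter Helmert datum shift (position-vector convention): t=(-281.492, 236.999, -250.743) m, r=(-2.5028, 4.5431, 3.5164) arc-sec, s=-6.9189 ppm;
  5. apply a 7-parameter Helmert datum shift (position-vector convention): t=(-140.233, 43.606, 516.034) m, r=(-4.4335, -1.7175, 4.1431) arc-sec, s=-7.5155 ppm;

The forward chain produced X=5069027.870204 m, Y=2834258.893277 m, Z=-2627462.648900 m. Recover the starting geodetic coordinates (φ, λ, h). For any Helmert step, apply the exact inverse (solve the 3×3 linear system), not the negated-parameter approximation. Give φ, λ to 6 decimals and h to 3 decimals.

φ=-24.485664°, λ=29.205093°, h=584.801 m

start: X=5069027.8702, Y=2834258.8933, Z=-2627462.6489 m
→ Helmert⁻¹: X=5069241.2470, Y=2834191.2520, Z=-2627979.7248
→ Helmert⁻¹: X=5069664.0018, Y=2833919.3165, Z=-2627601.1142
→ Helmert⁻¹: X=5069985.5520, Y=2834263.7801, Z=-2627968.3996
→ Helmert⁻¹: X=5070021.5946, Y=2834130.7628, Z=-2627574.8257
→ geod (Bowring, a=6378137.000): φ=-24.48566400°, λ=29.20509300°, h=584.8010 m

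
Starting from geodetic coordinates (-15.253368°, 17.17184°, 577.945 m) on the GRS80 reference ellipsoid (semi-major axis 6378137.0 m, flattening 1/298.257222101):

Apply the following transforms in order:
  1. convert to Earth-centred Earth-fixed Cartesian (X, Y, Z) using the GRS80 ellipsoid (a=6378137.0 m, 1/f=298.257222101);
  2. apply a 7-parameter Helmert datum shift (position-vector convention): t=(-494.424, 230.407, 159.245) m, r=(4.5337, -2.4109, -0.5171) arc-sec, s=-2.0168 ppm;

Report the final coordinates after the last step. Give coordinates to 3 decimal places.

X=5880561.498 m, Y=1817568.858 m, Z=-1667044.644 m

start: φ=-15.253368°, λ=17.171840°, h=577.945 m
→ ECEF (a=6378137.000, f=1/298.257222101): X=5881043.7390, Y=1817320.2127, Z=-1667315.9359
→ Helmert 7p (PV): X=5880561.4982, Y=1817568.8585, Z=-1667044.6440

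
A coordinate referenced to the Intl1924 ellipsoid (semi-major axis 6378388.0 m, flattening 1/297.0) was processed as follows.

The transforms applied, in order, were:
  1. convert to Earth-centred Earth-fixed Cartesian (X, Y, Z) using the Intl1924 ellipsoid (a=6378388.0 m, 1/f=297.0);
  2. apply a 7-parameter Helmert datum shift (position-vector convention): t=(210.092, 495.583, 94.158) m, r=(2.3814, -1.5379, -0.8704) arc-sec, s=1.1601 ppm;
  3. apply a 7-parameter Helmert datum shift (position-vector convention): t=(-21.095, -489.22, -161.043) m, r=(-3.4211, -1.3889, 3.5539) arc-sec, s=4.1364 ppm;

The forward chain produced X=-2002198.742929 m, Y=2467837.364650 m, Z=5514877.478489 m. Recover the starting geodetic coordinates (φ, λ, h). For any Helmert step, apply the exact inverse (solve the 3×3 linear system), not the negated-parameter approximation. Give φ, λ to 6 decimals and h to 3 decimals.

start: X=-2002198.7429, Y=2467837.3647, Z=5514877.4785 m
→ Helmert⁻¹: X=-2002089.7024, Y=2468259.3976, Z=5515070.1289
→ Helmert⁻¹: X=-2002266.7660, Y=2467816.1746, Z=5514956.0099
→ geod (Bowring, a=6378388.000): φ=60.21469200°, λ=129.05420500°, h=2810.1360 m

φ=60.214692°, λ=129.054205°, h=2810.136 m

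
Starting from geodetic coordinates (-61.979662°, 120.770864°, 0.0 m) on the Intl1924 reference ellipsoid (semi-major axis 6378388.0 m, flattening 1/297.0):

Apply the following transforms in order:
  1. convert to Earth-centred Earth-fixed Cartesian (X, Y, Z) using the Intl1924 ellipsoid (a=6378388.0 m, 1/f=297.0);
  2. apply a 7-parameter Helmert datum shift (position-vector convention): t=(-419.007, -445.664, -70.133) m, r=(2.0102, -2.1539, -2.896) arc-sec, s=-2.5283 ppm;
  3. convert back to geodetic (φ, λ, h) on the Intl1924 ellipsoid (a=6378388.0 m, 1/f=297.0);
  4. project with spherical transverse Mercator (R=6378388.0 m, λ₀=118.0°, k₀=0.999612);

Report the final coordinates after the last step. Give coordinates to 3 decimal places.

E=145282.571 m, N=-6900413.130 m

start: φ=-61.979662°, λ=120.770864°, h=0.000 m
→ ECEF (a=6378388.000, f=1/297.0): X=-1537043.9489, Y=2581398.8875, Z=-5607573.8808
→ Helmert 7p (PV): X=-1537364.2701, Y=2581022.9271, Z=-5607620.7291
→ geod (Bowring, a=6378388.000): φ=-61.98111983°, λ=120.77978147°, h=-33.3925 m
→ tm (R=6378388.0, λ₀=118.0°): E=145282.5708, N=-6900413.1298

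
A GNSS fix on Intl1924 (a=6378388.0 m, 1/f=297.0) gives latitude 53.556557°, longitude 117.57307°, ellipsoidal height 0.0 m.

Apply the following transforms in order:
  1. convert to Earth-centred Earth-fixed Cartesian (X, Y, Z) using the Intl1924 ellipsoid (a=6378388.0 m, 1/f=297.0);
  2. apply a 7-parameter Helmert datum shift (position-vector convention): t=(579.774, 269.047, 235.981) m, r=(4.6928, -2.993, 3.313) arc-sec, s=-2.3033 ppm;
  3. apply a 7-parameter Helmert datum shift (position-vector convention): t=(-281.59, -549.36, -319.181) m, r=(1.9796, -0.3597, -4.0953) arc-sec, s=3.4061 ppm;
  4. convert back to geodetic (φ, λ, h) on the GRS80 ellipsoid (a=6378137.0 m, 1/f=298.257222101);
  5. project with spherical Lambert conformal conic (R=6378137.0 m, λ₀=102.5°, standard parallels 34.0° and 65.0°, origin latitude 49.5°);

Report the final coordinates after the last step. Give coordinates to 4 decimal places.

start: φ=53.556557°, λ=117.573070°, h=0.000 m
→ ECEF (a=6378388.000, f=1/297.0): X=-1757653.3854, Y=3365933.1393, Z=5107681.6021
→ Helmert 7p (PV): X=-1757197.7408, Y=3366049.9961, Z=5107956.8936
→ Helmert 7p (PV): X=-1757427.3919, Y=3365497.9666, Z=5107684.3518
→ geod (Bowring, a=6378137.000): φ=53.55933059°, λ=117.57308671°, h=-97.1221 m
→ lcc (R=6378137.0, λ₀=102.5°): E=954936.0731, N=532511.3726

E=954936.0731 m, N=532511.3726 m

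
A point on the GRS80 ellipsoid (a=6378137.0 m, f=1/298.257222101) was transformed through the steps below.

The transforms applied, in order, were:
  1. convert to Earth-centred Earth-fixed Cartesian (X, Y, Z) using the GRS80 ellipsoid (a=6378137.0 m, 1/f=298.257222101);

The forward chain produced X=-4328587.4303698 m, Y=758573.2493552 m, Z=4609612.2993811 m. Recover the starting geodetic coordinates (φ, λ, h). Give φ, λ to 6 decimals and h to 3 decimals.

φ=46.560330°, λ=170.060007°, h=1815.308 m

start: X=-4328587.4304, Y=758573.2494, Z=4609612.2994 m
→ geod (Bowring, a=6378137.000): φ=46.56033000°, λ=170.06000700°, h=1815.3080 m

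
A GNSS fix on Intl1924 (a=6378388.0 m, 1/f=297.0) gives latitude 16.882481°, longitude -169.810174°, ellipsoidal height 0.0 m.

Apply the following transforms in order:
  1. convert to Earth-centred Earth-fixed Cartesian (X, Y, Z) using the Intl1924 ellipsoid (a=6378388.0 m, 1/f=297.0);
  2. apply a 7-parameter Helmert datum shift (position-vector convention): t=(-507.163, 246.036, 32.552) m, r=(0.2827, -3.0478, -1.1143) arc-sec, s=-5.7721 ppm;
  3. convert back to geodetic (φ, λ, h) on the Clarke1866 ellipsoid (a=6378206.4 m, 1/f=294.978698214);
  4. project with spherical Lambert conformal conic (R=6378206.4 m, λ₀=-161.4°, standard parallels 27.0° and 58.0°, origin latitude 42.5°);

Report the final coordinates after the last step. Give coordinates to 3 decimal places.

E=-949252.804 m, N=-2794414.095 m

start: φ=16.882481°, λ=-169.810174°, h=0.000 m
→ ECEF (a=6378388.000, f=1/297.0): X=-6008928.4483, Y=-1080075.3646, Z=1840414.3419
→ Helmert 7p (PV): X=-6009433.9561, Y=-1079793.1550, Z=1840346.0022
→ geod (Bowring, a=6378206.400): φ=16.88144941°, λ=-169.81361970°, h=602.4040 m
→ lcc (R=6378206.4, λ₀=-161.4°): E=-949252.8038, N=-2794414.0949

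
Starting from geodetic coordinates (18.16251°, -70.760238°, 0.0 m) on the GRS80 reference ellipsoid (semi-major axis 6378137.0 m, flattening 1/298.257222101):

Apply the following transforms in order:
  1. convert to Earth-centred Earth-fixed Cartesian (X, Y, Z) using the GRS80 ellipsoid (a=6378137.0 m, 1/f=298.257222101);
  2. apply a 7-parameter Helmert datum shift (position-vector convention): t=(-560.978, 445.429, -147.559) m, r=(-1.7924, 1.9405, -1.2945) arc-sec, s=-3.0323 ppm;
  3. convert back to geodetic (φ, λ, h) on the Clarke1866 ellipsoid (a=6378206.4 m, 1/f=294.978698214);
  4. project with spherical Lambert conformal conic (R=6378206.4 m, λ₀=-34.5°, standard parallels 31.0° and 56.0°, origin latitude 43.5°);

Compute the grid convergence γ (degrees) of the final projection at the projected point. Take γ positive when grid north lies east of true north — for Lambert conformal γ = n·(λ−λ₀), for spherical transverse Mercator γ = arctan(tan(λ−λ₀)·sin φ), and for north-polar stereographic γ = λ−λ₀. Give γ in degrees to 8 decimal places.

-25.16662331

start: φ=18.162510°, λ=-70.760238°, h=0.000 m
→ ECEF (a=6378137.000, f=1/298.257222101): X=1997669.4651, Y=-5723732.5148, Z=1975483.0517
→ Helmert 7p (PV): X=1997085.0930, Y=-5723265.1004, Z=1975360.4468
→ geod (Bowring, a=6378206.400): φ=18.16451277°, λ=-70.76399720°, h=-686.8446 m
→ into lcc (λ₀=-34.5°): φ=18.16451277°, λ−λ₀=-36.26399720°
convergence γ = -25.16662331°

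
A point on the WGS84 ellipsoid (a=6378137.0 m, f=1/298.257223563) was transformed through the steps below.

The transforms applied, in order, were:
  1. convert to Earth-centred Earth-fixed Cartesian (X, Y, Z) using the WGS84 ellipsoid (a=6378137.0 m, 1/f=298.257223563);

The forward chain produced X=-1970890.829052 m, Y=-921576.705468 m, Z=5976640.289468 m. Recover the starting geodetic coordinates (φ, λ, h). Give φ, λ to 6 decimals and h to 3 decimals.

start: X=-1970890.8291, Y=-921576.7055, Z=5976640.2895 m
→ geod (Bowring, a=6378137.000): φ=70.12005700°, λ=-154.93949200°, h=1097.9190 m

φ=70.120057°, λ=-154.939492°, h=1097.919 m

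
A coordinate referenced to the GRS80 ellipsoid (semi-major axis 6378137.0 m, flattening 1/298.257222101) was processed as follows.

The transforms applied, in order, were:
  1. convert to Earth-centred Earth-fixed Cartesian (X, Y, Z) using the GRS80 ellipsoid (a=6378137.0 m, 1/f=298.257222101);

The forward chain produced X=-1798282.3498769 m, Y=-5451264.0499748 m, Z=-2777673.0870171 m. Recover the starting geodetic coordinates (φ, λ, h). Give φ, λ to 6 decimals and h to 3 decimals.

φ=-25.973332°, λ=-108.256873°, h=2892.821 m

start: X=-1798282.3499, Y=-5451264.0500, Z=-2777673.0870 m
→ geod (Bowring, a=6378137.000): φ=-25.97333200°, λ=-108.25687300°, h=2892.8210 m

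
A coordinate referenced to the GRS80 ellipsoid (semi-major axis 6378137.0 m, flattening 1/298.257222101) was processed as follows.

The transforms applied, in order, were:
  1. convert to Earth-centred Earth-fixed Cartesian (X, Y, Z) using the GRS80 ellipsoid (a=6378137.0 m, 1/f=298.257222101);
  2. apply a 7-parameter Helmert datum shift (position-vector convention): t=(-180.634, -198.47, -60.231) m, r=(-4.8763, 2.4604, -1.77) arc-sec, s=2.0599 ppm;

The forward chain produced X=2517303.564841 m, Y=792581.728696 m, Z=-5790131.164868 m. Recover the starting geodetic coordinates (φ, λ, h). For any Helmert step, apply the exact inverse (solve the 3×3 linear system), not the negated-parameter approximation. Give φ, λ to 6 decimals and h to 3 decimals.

start: X=2517303.5648, Y=792581.7287, Z=-5790131.1649 m
→ Helmert⁻¹: X=2517541.2740, Y=792937.0506, Z=-5790010.2310
→ geod (Bowring, a=6378137.000): φ=-65.63829000°, λ=17.48259600°, h=2836.0540 m

φ=-65.638290°, λ=17.482596°, h=2836.054 m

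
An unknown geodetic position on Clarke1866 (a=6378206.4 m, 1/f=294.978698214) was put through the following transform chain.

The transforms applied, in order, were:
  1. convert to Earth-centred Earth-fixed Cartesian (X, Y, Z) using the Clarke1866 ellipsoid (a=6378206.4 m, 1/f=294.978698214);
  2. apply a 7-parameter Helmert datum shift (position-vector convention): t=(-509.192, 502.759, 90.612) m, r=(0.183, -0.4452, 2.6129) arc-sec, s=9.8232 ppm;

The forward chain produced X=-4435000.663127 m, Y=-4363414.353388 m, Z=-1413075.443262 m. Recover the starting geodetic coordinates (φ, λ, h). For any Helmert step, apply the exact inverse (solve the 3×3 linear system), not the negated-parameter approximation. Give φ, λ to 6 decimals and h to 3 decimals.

start: X=-4435000.6631, Y=-4363414.3534, Z=-1413075.4433 m
→ Helmert⁻¹: X=-4434506.2403, Y=-4363819.3239, Z=-1413138.7306
→ geod (Bowring, a=6378206.400): φ=-12.88108000°, λ=-135.46031200°, h=2885.0760 m

φ=-12.881080°, λ=-135.460312°, h=2885.076 m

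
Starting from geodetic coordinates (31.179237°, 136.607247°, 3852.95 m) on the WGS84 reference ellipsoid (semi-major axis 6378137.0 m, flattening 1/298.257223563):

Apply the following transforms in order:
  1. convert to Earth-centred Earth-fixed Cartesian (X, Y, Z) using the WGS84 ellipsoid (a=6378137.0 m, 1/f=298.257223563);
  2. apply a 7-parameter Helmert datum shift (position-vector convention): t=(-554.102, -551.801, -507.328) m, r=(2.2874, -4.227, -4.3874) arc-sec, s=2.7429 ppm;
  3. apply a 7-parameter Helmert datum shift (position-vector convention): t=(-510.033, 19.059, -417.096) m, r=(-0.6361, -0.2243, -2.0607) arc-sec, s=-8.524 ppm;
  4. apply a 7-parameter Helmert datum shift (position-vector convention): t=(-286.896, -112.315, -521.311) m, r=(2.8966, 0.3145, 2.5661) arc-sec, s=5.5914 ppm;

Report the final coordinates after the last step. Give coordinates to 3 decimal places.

X=-3972569.877 m, Y=3753805.393 m, Z=3283462.779 m

start: φ=31.179237°, λ=136.607247°, h=3852.950 m
→ ECEF (a=6378137.000, f=1/298.257223563): X=-3971224.3765, Y=3754448.8437, Z=3284906.0062
→ Helmert 7p (PV): X=-3971776.8292, Y=3753955.3833, Z=3284367.9411
→ Helmert 7p (PV): X=-3972219.0745, Y=3753992.2521, Z=3283906.9534
→ Helmert 7p (PV): X=-3972569.8766, Y=3753805.3928, Z=3283462.7787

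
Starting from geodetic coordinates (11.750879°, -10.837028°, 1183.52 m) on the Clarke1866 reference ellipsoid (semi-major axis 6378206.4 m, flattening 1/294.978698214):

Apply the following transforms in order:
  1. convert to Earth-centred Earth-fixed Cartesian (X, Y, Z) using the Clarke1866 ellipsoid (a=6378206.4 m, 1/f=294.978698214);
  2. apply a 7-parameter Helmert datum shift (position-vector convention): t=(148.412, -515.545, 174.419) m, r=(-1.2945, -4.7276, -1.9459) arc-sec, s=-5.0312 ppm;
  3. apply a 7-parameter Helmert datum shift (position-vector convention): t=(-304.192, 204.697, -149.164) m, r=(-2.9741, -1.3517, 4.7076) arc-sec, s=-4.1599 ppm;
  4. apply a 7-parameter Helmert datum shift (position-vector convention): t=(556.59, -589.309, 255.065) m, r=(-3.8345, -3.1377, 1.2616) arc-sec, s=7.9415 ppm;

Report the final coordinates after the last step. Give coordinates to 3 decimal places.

X=6135526.353 m, Y=-1175183.896 m, Z=1291193.848 m

start: φ=11.750879°, λ=-10.837028°, h=1183.520 m
→ ECEF (a=6378206.400, f=1/294.978698214): X=6135167.9649, Y=-1174455.5868, Z=1290594.8413
→ Helmert 7p (PV): X=6135244.8495, Y=-1175015.0021, Z=1290910.7555
→ Helmert 7p (PV): X=6134933.4933, Y=-1174646.7791, Z=1290813.3692
→ Helmert 7p (PV): X=6135526.3525, Y=-1175183.8959, Z=1291193.8476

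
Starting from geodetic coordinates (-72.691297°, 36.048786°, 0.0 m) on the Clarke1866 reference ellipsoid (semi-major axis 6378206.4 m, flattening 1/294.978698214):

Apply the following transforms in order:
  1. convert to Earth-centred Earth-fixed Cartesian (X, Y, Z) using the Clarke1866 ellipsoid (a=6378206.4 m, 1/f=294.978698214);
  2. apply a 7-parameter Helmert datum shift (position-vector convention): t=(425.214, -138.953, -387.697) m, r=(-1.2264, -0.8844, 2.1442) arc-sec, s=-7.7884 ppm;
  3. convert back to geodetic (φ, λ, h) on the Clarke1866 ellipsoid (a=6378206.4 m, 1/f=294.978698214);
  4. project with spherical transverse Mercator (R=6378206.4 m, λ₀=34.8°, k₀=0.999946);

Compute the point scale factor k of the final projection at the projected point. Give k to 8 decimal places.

start: φ=-72.691297°, λ=36.048786°, h=0.000 m
→ ECEF (a=6378206.400, f=1/294.978698214): X=1539030.2547, Y=1120174.3579, Z=-6066900.2362
→ Helmert 7p (PV): X=1539457.8504, Y=1120006.6072, Z=-6067240.7432
→ geod (Bowring, a=6378206.400): φ=-72.69009145°, λ=36.03713111°, h=398.5882 m
→ into tm (λ₀=34.8°): φ=-72.69009145°, λ−λ₀=1.23713111°
scale k = 0.99996663

0.99996663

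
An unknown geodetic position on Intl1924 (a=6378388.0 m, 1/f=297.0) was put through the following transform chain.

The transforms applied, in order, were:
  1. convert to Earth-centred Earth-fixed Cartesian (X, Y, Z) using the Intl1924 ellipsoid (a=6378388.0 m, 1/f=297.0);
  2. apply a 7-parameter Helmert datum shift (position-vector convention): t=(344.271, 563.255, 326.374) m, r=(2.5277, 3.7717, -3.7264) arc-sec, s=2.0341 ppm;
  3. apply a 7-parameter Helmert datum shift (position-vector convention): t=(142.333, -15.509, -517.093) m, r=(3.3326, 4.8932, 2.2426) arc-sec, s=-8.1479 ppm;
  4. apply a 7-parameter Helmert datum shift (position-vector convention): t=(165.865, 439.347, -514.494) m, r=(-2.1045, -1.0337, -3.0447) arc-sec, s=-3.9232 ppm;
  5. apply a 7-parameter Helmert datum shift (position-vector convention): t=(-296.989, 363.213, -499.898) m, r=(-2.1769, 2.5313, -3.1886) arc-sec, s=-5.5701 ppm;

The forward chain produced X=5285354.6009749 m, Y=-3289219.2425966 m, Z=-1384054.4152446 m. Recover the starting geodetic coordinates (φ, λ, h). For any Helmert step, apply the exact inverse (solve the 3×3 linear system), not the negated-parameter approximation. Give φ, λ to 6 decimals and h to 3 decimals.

φ=-12.602655°, λ=-31.905009°, h=133.950 m

start: X=5285354.6010, Y=-3289219.2426, Z=-1384054.4152 m
→ Helmert⁻¹: X=5285748.8623, Y=-3289504.4662, Z=-1383532.0738
→ Helmert⁻¹: X=5285645.3645, Y=-3289864.5868, Z=-1383083.0609
→ Helmert⁻¹: X=5285543.1223, Y=-3289955.6854, Z=-1382398.6891
→ Helmert⁻¹: X=5285272.8275, Y=-3290433.7060, Z=-1382585.2825
→ geod (Bowring, a=6378388.000): φ=-12.60265500°, λ=-31.90500900°, h=133.9500 m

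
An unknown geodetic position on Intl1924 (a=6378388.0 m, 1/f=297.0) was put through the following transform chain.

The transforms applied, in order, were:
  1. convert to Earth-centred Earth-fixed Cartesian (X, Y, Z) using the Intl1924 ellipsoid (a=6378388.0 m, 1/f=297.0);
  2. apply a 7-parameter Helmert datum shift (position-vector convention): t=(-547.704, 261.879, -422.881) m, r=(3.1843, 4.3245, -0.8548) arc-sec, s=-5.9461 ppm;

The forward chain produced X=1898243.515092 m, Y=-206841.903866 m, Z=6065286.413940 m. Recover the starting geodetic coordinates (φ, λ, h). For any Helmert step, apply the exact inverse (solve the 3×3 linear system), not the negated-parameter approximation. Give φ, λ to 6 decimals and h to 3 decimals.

φ=72.632814°, λ=-6.222107°, h=531.657 m

start: X=1898243.5151, Y=-206841.9039, Z=6065286.4139 m
→ Helmert⁻¹: X=1898676.1935, Y=-207003.5027, Z=6065788.3654
→ geod (Bowring, a=6378388.000): φ=72.63281400°, λ=-6.22210700°, h=531.6570 m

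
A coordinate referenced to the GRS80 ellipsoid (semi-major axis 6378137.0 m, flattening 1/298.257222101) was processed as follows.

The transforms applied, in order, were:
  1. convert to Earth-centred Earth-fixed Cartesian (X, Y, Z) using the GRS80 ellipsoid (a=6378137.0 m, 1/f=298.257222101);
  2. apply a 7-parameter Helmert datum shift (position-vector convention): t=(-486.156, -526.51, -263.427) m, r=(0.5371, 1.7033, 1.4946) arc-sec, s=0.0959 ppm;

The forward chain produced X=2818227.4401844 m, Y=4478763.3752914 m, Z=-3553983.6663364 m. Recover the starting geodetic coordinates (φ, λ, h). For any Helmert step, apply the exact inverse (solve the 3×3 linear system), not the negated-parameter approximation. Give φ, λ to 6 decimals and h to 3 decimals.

φ=-34.058683°, λ=57.818004°, h=3333.932 m

start: X=2818227.4402, Y=4478763.3753, Z=-3553983.6663 m
→ Helmert⁻¹: X=2818775.1286, Y=4479259.7772, Z=-3553708.2853
→ geod (Bowring, a=6378137.000): φ=-34.05868300°, λ=57.81800400°, h=3333.9320 m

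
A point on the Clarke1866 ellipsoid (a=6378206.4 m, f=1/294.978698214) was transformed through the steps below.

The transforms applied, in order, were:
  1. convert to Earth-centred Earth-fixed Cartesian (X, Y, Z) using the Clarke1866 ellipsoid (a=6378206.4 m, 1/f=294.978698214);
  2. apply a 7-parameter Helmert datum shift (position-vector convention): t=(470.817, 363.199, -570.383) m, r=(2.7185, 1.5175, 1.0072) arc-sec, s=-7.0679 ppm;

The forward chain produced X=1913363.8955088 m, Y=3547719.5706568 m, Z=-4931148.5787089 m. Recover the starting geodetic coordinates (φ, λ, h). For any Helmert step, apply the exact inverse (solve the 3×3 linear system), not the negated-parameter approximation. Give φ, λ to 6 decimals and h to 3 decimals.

φ=-50.928406°, λ=61.663298°, h=2990.175 m

start: X=1913363.8955, Y=3547719.5707, Z=-4931148.5787 m
→ Helmert⁻¹: X=1912960.1954, Y=3547307.1189, Z=-4930645.7234
→ geod (Bowring, a=6378206.400): φ=-50.92840600°, λ=61.66329800°, h=2990.1750 m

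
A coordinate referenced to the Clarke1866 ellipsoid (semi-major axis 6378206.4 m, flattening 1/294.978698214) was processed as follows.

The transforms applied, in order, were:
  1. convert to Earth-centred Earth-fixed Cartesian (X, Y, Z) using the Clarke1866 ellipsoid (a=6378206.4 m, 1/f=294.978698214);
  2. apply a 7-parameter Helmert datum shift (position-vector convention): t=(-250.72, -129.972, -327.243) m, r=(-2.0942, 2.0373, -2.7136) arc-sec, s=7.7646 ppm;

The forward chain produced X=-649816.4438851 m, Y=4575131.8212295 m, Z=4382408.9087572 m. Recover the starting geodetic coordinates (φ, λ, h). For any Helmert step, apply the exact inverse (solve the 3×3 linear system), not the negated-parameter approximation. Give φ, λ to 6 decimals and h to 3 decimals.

start: X=-649816.4439, Y=4575131.8212, Z=4382408.9088 m
→ Helmert⁻¹: X=-649664.1597, Y=4575173.2237, Z=4382742.1566
→ geod (Bowring, a=6378206.400): φ=43.67806300°, λ=98.08184000°, h=945.9060 m

φ=43.678063°, λ=98.081840°, h=945.906 m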